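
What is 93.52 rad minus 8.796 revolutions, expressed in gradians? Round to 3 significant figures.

93.52 rad = 5953.67 grad and 8.796 rev = 3518.40 grad.
5953.67 − 3518.40 ≈ 2440 grad.

2440 gradians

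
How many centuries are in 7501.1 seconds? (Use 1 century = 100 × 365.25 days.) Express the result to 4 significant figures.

1 second = 3.16881e-10 century.
Then 7501.1 × 3.16881e-10 ≈ 2.377e-6 century.

2.377e-6 centuries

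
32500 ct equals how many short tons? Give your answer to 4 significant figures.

1 carat = 2.20462e-7 short ton.
Thus 32500 × 2.20462e-7 ≈ 0.007165 short ton.

0.007165 short tons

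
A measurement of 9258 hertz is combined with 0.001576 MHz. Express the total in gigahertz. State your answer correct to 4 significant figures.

9258 Hz = 9.25800e-6 GHz and 0.001576 MHz = 1.57600e-6 GHz.
9.25800e-6 + 1.57600e-6 ≈ 1.083e-5 GHz.

1.083e-5 GHz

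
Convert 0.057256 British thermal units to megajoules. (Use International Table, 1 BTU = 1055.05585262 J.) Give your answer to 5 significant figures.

1 BTU = 0.001055056 megajoules.
Thus 0.057256 × 0.001055056 ≈ 6.0408e-5 MJ.

6.0408e-5 MJ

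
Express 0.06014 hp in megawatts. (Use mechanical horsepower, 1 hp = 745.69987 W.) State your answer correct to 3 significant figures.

4.48e-5 megawatts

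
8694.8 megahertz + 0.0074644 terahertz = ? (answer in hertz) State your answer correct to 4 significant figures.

1.616e+10 Hz

8694.8 MHz = 8.69480e+9 Hz and 0.0074644 THz = 7.46440e+9 Hz.
8.69480e+9 + 7.46440e+9 ≈ 1.616e+10 Hz.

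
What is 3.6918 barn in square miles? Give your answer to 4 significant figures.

1.425e-34 mi²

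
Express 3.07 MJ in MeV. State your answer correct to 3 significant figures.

1.92 × 10^19 megaelectronvolts

1 MJ = 6.24151 × 10^18 MeV.
Then 3.07 × 6.24151 × 10^18 ≈ 1.92 × 10^19 MeV.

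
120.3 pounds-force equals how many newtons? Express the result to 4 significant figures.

535.1 newtons

1 pound-force = 4.44822 N.
Thus 120.3 × 4.44822 ≈ 535.1 N.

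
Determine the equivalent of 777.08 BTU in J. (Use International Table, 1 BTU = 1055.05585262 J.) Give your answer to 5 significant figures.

819860 joules

1 British thermal unit = 1055.056 joules.
Thus 777.08 × 1055.056 ≈ 819860 J.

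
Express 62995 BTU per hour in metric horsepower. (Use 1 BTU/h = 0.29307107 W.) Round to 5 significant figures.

25.101 PS

1 BTU per hour = 0.000398466 PS.
So 62995 × 0.000398466 ≈ 25.101 PS.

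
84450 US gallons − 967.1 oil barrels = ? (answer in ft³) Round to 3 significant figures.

5860 cubic feet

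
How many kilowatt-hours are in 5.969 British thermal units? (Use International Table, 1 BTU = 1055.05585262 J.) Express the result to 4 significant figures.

1 BTU = 0.000293071 kWh.
5.969 × 0.000293071 ≈ 0.001749 kWh.

0.001749 kWh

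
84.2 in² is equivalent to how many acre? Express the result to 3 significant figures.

1 in² = 1.59423e-7 acre.
Then 84.2 × 1.59423e-7 ≈ 1.34e-5 acre.

1.34e-5 acre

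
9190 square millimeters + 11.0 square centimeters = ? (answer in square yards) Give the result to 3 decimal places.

0.012 yd²

9190 mm² = 0.0109911 yd² and 11.0 cm² = 0.00131559 yd².
0.0109911 + 0.00131559 ≈ 0.012 yd².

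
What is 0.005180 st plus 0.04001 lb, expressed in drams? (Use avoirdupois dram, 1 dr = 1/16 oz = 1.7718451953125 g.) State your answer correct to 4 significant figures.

0.005180 st = 18.5651 dr and 0.04001 lb = 10.2426 dr.
18.5651 + 10.2426 ≈ 28.81 dr.

28.81 dr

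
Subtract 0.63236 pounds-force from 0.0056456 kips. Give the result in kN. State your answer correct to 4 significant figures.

0.02230 kilonewtons

0.0056456 kip = 0.0251129 kN and 0.63236 lbf = 0.00281288 kN.
0.0251129 − 0.00281288 ≈ 0.02230 kN.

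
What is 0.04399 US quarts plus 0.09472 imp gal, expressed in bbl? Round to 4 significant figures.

0.002970 bbl

0.04399 US qt = 0.000261845 bbl and 0.09472 imp gal = 0.00270843 bbl.
0.000261845 + 0.00270843 ≈ 0.002970 bbl.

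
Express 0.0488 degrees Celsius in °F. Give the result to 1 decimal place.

32.1 °F

°F = °C × 9/5 + 32.
Applying the formula gives 32.1 °F.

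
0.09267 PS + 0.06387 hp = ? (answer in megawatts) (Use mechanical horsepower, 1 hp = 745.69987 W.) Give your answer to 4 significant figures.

0.09267 PS = 6.81587 × 10^-5 MW and 0.06387 hp = 4.76279 × 10^-5 MW.
6.81587 × 10^-5 + 4.76279 × 10^-5 ≈ 0.0001158 MW.

0.0001158 megawatts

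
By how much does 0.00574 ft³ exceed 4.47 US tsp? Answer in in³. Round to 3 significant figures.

0.00574 ft³ = 9.91872 in³ and 4.47 US tsp = 1.34449 in³.
9.91872 − 1.34449 ≈ 8.57 in³.

8.57 in³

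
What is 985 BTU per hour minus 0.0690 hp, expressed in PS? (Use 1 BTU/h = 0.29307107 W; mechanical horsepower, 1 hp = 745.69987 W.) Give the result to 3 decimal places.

0.323 PS

985 BTU/h = 0.392489 PS and 0.0690 hp = 0.0699570 PS.
0.392489 − 0.0699570 ≈ 0.323 PS.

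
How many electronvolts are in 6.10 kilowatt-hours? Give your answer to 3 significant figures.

1 kilowatt-hour = 2.24694 × 10^25 electronvolts.
Then 6.10 × 2.24694 × 10^25 ≈ 1.37 × 10^26 eV.

1.37 × 10^26 electronvolts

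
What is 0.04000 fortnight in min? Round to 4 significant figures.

1 fortnight = 20160.0 min.
0.04000 × 20160.0 ≈ 806.4 min.

806.4 minutes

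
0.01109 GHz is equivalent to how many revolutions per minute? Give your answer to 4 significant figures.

6.654 × 10^8 revolutions per minute

1 GHz = 6.00000 × 10^10 rpm.
Thus 0.01109 × 6.00000 × 10^10 ≈ 6.654 × 10^8 rpm.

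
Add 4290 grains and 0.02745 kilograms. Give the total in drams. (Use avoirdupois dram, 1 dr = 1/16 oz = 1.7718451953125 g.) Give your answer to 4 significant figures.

172.4 dr

4290 gr = 156.891 dr and 0.02745 kg = 15.4923 dr.
156.891 + 15.4923 ≈ 172.4 dr.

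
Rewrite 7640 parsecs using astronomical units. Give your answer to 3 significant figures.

1.58 × 10^9 au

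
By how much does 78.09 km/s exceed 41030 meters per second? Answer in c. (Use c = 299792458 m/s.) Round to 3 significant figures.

0.000124 c

78.09 km/s = 0.000260480 c and 41030 m/s = 0.000136861 c.
0.000260480 − 0.000136861 ≈ 0.000124 c.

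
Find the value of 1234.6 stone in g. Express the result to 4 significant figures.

7.840 × 10^6 grams

1 stone = 6350.29 g.
Thus 1234.6 × 6350.29 ≈ 7.840 × 10^6 g.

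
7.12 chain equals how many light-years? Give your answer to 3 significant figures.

1.51 × 10^-14 light-years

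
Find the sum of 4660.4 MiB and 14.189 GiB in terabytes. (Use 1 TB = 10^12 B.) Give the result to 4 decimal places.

0.0201 terabytes

4660.4 MiB = 0.00488678 TB and 14.189 GiB = 0.0152353 TB.
0.00488678 + 0.0152353 ≈ 0.0201 TB.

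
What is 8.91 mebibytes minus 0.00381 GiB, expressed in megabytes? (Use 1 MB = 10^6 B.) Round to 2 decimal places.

8.91 MiB = 9.34281 MB and 0.00381 GiB = 4.09096 MB.
9.34281 − 4.09096 ≈ 5.25 MB.

5.25 megabytes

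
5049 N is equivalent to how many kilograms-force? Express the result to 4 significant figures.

514.9 kilograms-force

1 newton = 0.101972 kilograms-force.
5049 × 0.101972 ≈ 514.9 kgf.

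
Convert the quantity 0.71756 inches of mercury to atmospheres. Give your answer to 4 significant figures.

0.02398 atm

1 inch of mercury = 0.0334211 atm.
So 0.71756 × 0.0334211 ≈ 0.02398 atm.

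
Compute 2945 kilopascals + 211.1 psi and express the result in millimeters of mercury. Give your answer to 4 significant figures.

33010 mmHg

2945 kPa = 22089.3 mmHg and 211.1 psi = 10917.0 mmHg.
22089.3 + 10917.0 ≈ 33010 mmHg.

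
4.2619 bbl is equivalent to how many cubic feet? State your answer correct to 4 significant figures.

23.93 cubic feet

1 oil barrel = 5.61458 ft³.
So 4.2619 × 5.61458 ≈ 23.93 ft³.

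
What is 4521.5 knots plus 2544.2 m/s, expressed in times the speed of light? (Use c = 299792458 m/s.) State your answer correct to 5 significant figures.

1.6245 × 10^-5 times the speed of light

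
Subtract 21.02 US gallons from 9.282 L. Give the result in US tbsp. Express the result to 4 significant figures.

-4753 US tablespoons

9.282 L = 627.724 US tbsp and 21.02 US gal = 5381.12 US tbsp.
627.724 − 5381.12 ≈ -4753 US tbsp.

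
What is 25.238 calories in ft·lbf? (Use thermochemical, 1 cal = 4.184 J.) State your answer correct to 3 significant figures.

77.9 foot-pounds

1 calorie = 3.08596 ft·lbf.
Thus 25.238 × 3.08596 ≈ 77.9 ft·lbf.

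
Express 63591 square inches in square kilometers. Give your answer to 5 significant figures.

1 in² = 6.45160 × 10^-10 km².
So 63591 × 6.45160 × 10^-10 ≈ 4.1026 × 10^-5 km².

4.1026 × 10^-5 square kilometers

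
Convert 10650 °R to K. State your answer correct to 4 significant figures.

5917 kelvins

°R = K × 9/5.
Applying the formula gives 5917 K.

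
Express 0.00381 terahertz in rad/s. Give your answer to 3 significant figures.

2.39e+10 rad/s

1 terahertz = 6.28319e+12 rad/s.
So 0.00381 × 6.28319e+12 ≈ 2.39e+10 rad/s.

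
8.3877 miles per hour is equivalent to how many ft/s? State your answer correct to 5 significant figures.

1 mph = 1.46667 ft/s.
So 8.3877 × 1.46667 ≈ 12.302 ft/s.

12.302 ft/s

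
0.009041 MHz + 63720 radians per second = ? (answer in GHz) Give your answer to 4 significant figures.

1.918 × 10^-5 GHz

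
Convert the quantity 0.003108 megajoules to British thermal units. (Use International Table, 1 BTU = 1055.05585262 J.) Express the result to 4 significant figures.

2.946 BTU

1 MJ = 947.817 BTU.
Then 0.003108 × 947.817 ≈ 2.946 BTU.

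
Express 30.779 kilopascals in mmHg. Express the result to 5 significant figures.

1 kPa = 7.50062 millimeters of mercury.
30.779 × 7.50062 ≈ 230.86 mmHg.

230.86 mmHg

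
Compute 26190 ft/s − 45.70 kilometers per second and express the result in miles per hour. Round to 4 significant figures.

-84370 mph

26190 ft/s = 17856.8 mph and 45.70 km/s = 102228 mph.
17856.8 − 102228 ≈ -84370 mph.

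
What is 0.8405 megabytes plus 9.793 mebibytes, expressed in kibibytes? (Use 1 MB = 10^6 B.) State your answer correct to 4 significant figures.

0.8405 MB = 820.801 KiB and 9.793 MiB = 10028.0 KiB.
820.801 + 10028.0 ≈ 10850 KiB.

10850 KiB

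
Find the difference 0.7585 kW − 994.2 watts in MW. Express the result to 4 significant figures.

-0.0002357 MW

0.7585 kW = 0.000758500 MW and 994.2 W = 0.000994200 MW.
0.000758500 − 0.000994200 ≈ -0.0002357 MW.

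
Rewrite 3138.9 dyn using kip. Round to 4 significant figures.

1 dyne = 2.24809 × 10^-9 kip.
3138.9 × 2.24809 × 10^-9 ≈ 7.057 × 10^-6 kip.

7.057 × 10^-6 kips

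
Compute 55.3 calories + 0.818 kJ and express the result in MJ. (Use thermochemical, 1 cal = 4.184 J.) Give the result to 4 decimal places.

55.3 cal = 0.000231375 MJ and 0.818 kJ = 0.000818000 MJ.
0.000231375 + 0.000818000 ≈ 0.0010 MJ.

0.0010 MJ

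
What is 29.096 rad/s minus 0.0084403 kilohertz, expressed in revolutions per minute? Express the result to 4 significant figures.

29.096 rad/s = 277.846 rpm and 0.0084403 kHz = 506.418 rpm.
277.846 − 506.418 ≈ -228.6 rpm.

-228.6 revolutions per minute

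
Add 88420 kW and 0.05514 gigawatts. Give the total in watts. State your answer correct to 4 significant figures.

1.436 × 10^8 W

88420 kW = 8.84200 × 10^7 W and 0.05514 GW = 5.51400 × 10^7 W.
8.84200 × 10^7 + 5.51400 × 10^7 ≈ 1.436 × 10^8 W.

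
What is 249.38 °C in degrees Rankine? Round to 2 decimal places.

940.55 degrees Rankine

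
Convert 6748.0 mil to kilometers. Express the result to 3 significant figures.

1 mil = 2.54000e-8 km.
So 6748.0 × 2.54000e-8 ≈ 0.000171 km.

0.000171 kilometers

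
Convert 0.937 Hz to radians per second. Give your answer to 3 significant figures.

5.89 rad/s

1 Hz = 6.28319 rad/s.
Then 0.937 × 6.28319 ≈ 5.89 rad/s.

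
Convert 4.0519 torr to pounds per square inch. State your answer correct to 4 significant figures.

0.07835 psi

1 torr = 0.0193368 psi.
So 4.0519 × 0.0193368 ≈ 0.07835 psi.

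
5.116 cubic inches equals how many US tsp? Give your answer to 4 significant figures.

17.01 US teaspoons

1 cubic inch = 3.32468 US teaspoons.
Thus 5.116 × 3.32468 ≈ 17.01 US tsp.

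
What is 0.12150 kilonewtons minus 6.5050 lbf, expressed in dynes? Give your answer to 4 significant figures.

0.12150 kN = 1.21500e+7 dyn and 6.5050 lbf = 2.89357e+6 dyn.
1.21500e+7 − 2.89357e+6 ≈ 9.256e+6 dyn.

9.256e+6 dyn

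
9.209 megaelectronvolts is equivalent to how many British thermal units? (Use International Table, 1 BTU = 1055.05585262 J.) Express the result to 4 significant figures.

1 megaelectronvolt = 1.51857 × 10^-16 British thermal units.
9.209 × 1.51857 × 10^-16 ≈ 1.398 × 10^-15 BTU.

1.398 × 10^-15 BTU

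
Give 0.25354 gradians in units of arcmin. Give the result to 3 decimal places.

13.691 arcminutes

1 gradian = 54.0000 arcmin.
Then 0.25354 × 54.0000 ≈ 13.691 arcmin.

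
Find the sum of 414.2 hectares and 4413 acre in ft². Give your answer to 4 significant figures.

414.2 ha = 4.45841e+7 ft² and 4413 acre = 1.92230e+8 ft².
4.45841e+7 + 1.92230e+8 ≈ 2.368e+8 ft².

2.368e+8 ft²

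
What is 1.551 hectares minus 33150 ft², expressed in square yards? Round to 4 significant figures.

14870 square yards

1.551 ha = 18549.8 yd² and 33150 ft² = 3683.33 yd².
18549.8 − 3683.33 ≈ 14870 yd².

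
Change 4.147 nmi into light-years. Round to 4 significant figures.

8.118 × 10^-13 light-years

1 nmi = 1.95757 × 10^-13 ly.
Then 4.147 × 1.95757 × 10^-13 ≈ 8.118 × 10^-13 ly.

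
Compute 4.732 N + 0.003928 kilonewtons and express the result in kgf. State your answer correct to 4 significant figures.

4.732 N = 0.482530 kgf and 0.003928 kN = 0.400545 kgf.
0.482530 + 0.400545 ≈ 0.8831 kgf.

0.8831 kilograms-force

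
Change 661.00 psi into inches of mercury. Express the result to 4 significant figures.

1346 inches of mercury

1 pound per square inch = 2.03602 inHg.
661.00 × 2.03602 ≈ 1346 inHg.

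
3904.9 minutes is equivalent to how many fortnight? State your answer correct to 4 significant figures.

0.1937 fortnight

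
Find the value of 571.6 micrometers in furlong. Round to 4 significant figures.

2.841e-6 furlong

1 μm = 4.97097e-9 furlong.
571.6 × 4.97097e-9 ≈ 2.841e-6 furlong.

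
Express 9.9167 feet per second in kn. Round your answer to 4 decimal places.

5.8755 kn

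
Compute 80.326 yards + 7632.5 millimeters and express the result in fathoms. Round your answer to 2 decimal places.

80.326 yd = 40.1630 fathom and 7632.5 mm = 4.17350 fathom.
40.1630 + 4.17350 ≈ 44.34 fathom.

44.34 fathom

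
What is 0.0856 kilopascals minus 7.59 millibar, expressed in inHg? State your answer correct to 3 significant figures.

0.0856 kPa = 0.0252777 inHg and 7.59 mbar = 0.224133 inHg.
0.0252777 − 0.224133 ≈ -0.199 inHg.

-0.199 inches of mercury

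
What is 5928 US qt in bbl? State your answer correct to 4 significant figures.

1 US qt = 0.00595238 bbl.
Thus 5928 × 0.00595238 ≈ 35.29 bbl.

35.29 bbl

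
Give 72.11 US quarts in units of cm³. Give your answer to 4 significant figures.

68240 cm³

1 US qt = 946.353 cubic centimeters.
72.11 × 946.353 ≈ 68240 cm³.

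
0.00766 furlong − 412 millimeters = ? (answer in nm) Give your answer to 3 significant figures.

1.13e+9 nm

0.00766 furlong = 1.54095e+9 nm and 412 mm = 4.12000e+8 nm.
1.54095e+9 − 4.12000e+8 ≈ 1.13e+9 nm.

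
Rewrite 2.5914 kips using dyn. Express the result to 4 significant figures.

1.153 × 10^9 dyn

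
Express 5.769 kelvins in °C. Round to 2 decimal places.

K = °C + 273.15.
Applying the formula gives -267.38 °C.

-267.38 °C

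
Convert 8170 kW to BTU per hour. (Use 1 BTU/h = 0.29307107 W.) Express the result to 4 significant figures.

2.788 × 10^7 BTU per hour

1 kW = 3412.14 BTU per hour.
Thus 8170 × 3412.14 ≈ 2.788 × 10^7 BTU/h.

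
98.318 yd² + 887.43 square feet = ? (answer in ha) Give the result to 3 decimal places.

98.318 yd² = 0.00822064 ha and 887.43 ft² = 0.00824449 ha.
0.00822064 + 0.00824449 ≈ 0.016 ha.

0.016 ha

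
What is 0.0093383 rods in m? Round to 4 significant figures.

1 rod = 5.02920 meters.
Thus 0.0093383 × 5.02920 ≈ 0.04696 m.

0.04696 meters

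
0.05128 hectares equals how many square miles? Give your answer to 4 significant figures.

0.0001980 square miles

1 hectare = 0.00386102 square miles.
So 0.05128 × 0.00386102 ≈ 0.0001980 mi².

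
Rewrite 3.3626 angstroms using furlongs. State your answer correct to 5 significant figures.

1.6715 × 10^-12 furlong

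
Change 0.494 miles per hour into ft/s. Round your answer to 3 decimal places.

1 mph = 1.46667 ft/s.
Then 0.494 × 1.46667 ≈ 0.725 ft/s.

0.725 ft/s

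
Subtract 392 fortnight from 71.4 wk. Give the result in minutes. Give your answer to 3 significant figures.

-7.18 × 10^6 min

71.4 wk = 719712 min and 392 fortnight = 7.90272 × 10^6 min.
719712 − 7.90272 × 10^6 ≈ -7.18 × 10^6 min.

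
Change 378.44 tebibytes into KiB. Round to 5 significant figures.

1 TiB = 1.07374e+9 kibibytes.
So 378.44 × 1.07374e+9 ≈ 4.0635e+11 KiB.

4.0635e+11 KiB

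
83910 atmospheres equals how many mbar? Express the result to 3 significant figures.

8.50e+7 mbar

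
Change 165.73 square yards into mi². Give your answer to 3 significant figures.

5.35e-5 mi²

1 square yard = 3.22831e-7 mi².
165.73 × 3.22831e-7 ≈ 5.35e-5 mi².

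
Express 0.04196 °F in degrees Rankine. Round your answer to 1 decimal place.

459.7 °R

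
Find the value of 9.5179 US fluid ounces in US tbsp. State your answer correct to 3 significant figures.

1 US fl oz = 2.00000 US tbsp.
Then 9.5179 × 2.00000 ≈ 19.0 US tbsp.

19.0 US tablespoons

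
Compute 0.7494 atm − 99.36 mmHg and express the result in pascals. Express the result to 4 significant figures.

0.7494 atm = 75933.0 Pa and 99.36 mmHg = 13246.9 Pa.
75933.0 − 13246.9 ≈ 62690 Pa.

62690 pascals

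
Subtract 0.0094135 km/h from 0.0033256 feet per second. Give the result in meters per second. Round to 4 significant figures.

0.0033256 ft/s = 0.00101364 m/s and 0.0094135 km/h = 0.00261486 m/s.
0.00101364 − 0.00261486 ≈ -0.001601 m/s.

-0.001601 m/s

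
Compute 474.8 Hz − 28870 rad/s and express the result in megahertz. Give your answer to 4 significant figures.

474.8 Hz = 0.000474800 MHz and 28870 rad/s = 0.00459480 MHz.
0.000474800 − 0.00459480 ≈ -0.004120 MHz.

-0.004120 MHz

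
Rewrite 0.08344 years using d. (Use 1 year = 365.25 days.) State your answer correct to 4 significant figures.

1 yr = 365.250 d.
0.08344 × 365.250 ≈ 30.48 d.

30.48 d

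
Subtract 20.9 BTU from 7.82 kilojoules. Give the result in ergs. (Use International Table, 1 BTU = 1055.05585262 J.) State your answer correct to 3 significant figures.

7.82 kJ = 7.82000 × 10^10 erg and 20.9 BTU = 2.20507 × 10^11 erg.
7.82000 × 10^10 − 2.20507 × 10^11 ≈ -1.42 × 10^11 erg.

-1.42 × 10^11 erg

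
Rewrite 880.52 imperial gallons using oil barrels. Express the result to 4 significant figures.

1 imp gal = 0.0285940 oil barrels.
So 880.52 × 0.0285940 ≈ 25.18 bbl.

25.18 bbl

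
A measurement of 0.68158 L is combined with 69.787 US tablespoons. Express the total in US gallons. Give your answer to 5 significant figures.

0.68158 L = 0.180054 US gal and 69.787 US tbsp = 0.272605 US gal.
0.180054 + 0.272605 ≈ 0.45266 US gal.

0.45266 US gallons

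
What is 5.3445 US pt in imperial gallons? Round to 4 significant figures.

0.5563 imp gal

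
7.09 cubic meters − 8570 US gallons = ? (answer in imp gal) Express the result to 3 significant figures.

-5580 imp gal

7.09 m³ = 1559.58 imp gal and 8570 US gal = 7136.02 imp gal.
1559.58 − 7136.02 ≈ -5580 imp gal.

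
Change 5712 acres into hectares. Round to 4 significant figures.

2312 ha

1 acre = 0.404686 hectares.
So 5712 × 0.404686 ≈ 2312 ha.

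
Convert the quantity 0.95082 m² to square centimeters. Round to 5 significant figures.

1 m² = 10000.0 cm².
So 0.95082 × 10000.0 ≈ 9508.2 cm².

9508.2 cm²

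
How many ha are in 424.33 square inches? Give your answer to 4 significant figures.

2.738 × 10^-5 ha

1 in² = 6.45160 × 10^-8 hectares.
Thus 424.33 × 6.45160 × 10^-8 ≈ 2.738 × 10^-5 ha.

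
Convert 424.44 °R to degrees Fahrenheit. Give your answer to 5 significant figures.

-35.230 °F

°R = °F + 459.67.
Applying the formula gives -35.230 °F.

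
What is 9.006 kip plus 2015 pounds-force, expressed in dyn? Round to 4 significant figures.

9.006 kip = 4.00607 × 10^9 dyn and 2015 lbf = 8.96317 × 10^8 dyn.
4.00607 × 10^9 + 8.96317 × 10^8 ≈ 4.902 × 10^9 dyn.

4.902 × 10^9 dyn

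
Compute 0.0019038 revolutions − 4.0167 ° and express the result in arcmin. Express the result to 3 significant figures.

-200 arcmin

0.0019038 rev = 41.1221 arcmin and 4.0167 ° = 241.002 arcmin.
41.1221 − 241.002 ≈ -200 arcmin.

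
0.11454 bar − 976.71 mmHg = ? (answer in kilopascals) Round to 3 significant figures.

-119 kilopascals

0.11454 bar = 11.4540 kPa and 976.71 mmHg = 130.217 kPa.
11.4540 − 130.217 ≈ -119 kPa.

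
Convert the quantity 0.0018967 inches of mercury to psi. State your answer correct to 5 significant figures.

1 inch of mercury = 0.491154 pounds per square inch.
Then 0.0018967 × 0.491154 ≈ 0.00093157 psi.

0.00093157 pounds per square inch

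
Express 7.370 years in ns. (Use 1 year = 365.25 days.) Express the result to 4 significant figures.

2.326e+17 ns

1 yr = 3.15576e+16 ns.
Then 7.370 × 3.15576e+16 ≈ 2.326e+17 ns.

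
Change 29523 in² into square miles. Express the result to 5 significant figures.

7.3541 × 10^-6 square miles

1 square inch = 2.49098 × 10^-10 square miles.
Thus 29523 × 2.49098 × 10^-10 ≈ 7.3541 × 10^-6 mi².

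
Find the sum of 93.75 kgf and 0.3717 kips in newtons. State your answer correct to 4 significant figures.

93.75 kgf = 919.373 N and 0.3717 kip = 1653.40 N.
919.373 + 1653.40 ≈ 2573 N.

2573 N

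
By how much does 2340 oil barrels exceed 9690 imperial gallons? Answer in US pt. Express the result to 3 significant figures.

2340 bbl = 786240 US pt and 9690 imp gal = 93097.6 US pt.
786240 − 93097.6 ≈ 693000 US pt.

693000 US pt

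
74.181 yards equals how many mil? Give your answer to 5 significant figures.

2.6705e+6 mil

1 yd = 36000.0 mils.
Then 74.181 × 36000.0 ≈ 2.6705e+6 mil.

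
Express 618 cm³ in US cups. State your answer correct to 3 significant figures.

2.61 US cup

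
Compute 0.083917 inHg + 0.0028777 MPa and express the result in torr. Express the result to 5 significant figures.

0.083917 inHg = 2.13149 torr and 0.0028777 MPa = 21.5845 torr.
2.13149 + 21.5845 ≈ 23.716 torr.

23.716 torr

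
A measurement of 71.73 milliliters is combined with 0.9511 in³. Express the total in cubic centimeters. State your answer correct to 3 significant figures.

71.73 mL = 71.7300 cm³ and 0.9511 in³ = 15.5857 cm³.
71.7300 + 15.5857 ≈ 87.3 cm³.

87.3 cm³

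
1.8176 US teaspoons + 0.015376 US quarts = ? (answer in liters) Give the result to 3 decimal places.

0.024 liters

1.8176 US tsp = 0.00895881 L and 0.015376 US qt = 0.0145511 L.
0.00895881 + 0.0145511 ≈ 0.024 L.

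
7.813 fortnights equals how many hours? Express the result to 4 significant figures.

1 fortnight = 336.000 h.
So 7.813 × 336.000 ≈ 2625 h.

2625 h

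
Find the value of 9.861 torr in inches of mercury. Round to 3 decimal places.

0.388 inHg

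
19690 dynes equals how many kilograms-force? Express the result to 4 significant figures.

0.02008 kilograms-force

1 dyne = 1.01972 × 10^-6 kgf.
Thus 19690 × 1.01972 × 10^-6 ≈ 0.02008 kgf.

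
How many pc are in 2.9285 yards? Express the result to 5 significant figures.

8.6782e-17 parsecs

1 yd = 2.96337e-17 pc.
2.9285 × 2.96337e-17 ≈ 8.6782e-17 pc.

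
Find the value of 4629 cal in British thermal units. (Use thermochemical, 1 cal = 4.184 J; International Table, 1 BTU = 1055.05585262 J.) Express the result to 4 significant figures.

18.36 British thermal units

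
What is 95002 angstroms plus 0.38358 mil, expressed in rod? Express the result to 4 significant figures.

95002 Å = 1.88901 × 10^-6 rod and 0.38358 mil = 1.93727 × 10^-6 rod.
1.88901 × 10^-6 + 1.93727 × 10^-6 ≈ 3.826 × 10^-6 rod.

3.826 × 10^-6 rod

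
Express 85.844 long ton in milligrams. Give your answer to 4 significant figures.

8.722 × 10^10 milligrams

1 long ton = 1.01605 × 10^9 mg.
So 85.844 × 1.01605 × 10^9 ≈ 8.722 × 10^10 mg.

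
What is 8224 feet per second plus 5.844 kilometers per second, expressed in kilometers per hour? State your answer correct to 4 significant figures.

30060 km/h

8224 ft/s = 9024.03 km/h and 5.844 km/s = 21038.4 km/h.
9024.03 + 21038.4 ≈ 30060 km/h.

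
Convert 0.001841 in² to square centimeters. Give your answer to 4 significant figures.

1 square inch = 6.45160 cm².
Thus 0.001841 × 6.45160 ≈ 0.01188 cm².

0.01188 cm²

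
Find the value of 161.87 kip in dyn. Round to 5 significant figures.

1 kip = 4.44822e+8 dynes.
161.87 × 4.44822e+8 ≈ 7.2003e+10 dyn.

7.2003e+10 dynes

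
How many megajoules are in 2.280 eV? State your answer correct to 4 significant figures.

3.653 × 10^-25 megajoules

1 electronvolt = 1.60218 × 10^-25 MJ.
2.280 × 1.60218 × 10^-25 ≈ 3.653 × 10^-25 MJ.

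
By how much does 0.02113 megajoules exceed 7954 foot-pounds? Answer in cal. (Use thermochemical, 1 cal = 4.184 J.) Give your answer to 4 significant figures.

2473 cal

0.02113 MJ = 5050.19 cal and 7954 ft·lbf = 2577.48 cal.
5050.19 − 2577.48 ≈ 2473 cal.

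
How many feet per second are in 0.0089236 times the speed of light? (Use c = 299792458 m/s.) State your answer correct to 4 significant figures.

1 c = 9.83571e+8 ft/s.
Thus 0.0089236 × 9.83571e+8 ≈ 8.777e+6 ft/s.

8.777e+6 ft/s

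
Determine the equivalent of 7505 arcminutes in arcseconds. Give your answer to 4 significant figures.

1 arcminute = 60.0000 arcsec.
Thus 7505 × 60.0000 ≈ 450300 arcsec.

450300 arcsec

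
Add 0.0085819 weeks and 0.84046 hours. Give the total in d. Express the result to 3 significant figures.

0.0951 d

0.0085819 wk = 0.0600733 d and 0.84046 h = 0.0350192 d.
0.0600733 + 0.0350192 ≈ 0.0951 d.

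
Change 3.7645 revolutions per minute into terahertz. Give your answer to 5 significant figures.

6.2742e-14 terahertz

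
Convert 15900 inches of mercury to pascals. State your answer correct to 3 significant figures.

5.38 × 10^7 Pa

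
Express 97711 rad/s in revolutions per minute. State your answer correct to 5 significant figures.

933070 rpm

1 radian per second = 9.54930 rpm.
Then 97711 × 9.54930 ≈ 933070 rpm.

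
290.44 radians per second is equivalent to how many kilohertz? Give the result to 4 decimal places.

0.0462 kilohertz

1 radian per second = 0.000159155 kilohertz.
So 290.44 × 0.000159155 ≈ 0.0462 kHz.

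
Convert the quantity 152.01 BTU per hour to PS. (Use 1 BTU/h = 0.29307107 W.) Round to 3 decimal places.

1 BTU/h = 0.000398466 PS.
Then 152.01 × 0.000398466 ≈ 0.061 PS.

0.061 PS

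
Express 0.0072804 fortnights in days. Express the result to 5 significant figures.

1 fortnight = 14.0000 days.
Then 0.0072804 × 14.0000 ≈ 0.10193 d.

0.10193 d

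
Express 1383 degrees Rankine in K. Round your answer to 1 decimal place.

768.3 kelvins

°R = K × 9/5.
Applying the formula gives 768.3 K.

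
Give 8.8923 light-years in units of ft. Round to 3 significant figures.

2.76e+17 feet

1 ly = 3.10391e+16 feet.
Then 8.8923 × 3.10391e+16 ≈ 2.76e+17 ft.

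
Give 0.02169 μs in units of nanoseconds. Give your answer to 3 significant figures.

1 μs = 1000.00 ns.
Thus 0.02169 × 1000.00 ≈ 21.7 ns.

21.7 ns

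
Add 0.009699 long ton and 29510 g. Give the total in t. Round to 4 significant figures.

0.009699 long ton = 0.00985464 t and 29510 g = 0.0295100 t.
0.00985464 + 0.0295100 ≈ 0.03936 t.

0.03936 t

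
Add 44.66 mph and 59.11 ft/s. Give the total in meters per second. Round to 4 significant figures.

37.98 meters per second

44.66 mph = 19.9648 m/s and 59.11 ft/s = 18.0167 m/s.
19.9648 + 18.0167 ≈ 37.98 m/s.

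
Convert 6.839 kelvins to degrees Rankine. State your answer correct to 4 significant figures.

°R = K × 9/5.
Applying the formula gives 12.31 °R.

12.31 degrees Rankine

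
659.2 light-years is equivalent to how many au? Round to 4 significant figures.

1 ly = 63241.1 au.
So 659.2 × 63241.1 ≈ 4.169e+7 au.

4.169e+7 au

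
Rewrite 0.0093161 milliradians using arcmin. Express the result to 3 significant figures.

1 mrad = 3.43775 arcmin.
Then 0.0093161 × 3.43775 ≈ 0.0320 arcmin.

0.0320 arcminutes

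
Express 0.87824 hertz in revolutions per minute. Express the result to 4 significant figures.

1 hertz = 60.0000 revolutions per minute.
0.87824 × 60.0000 ≈ 52.69 rpm.

52.69 revolutions per minute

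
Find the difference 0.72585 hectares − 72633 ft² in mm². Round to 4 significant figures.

0.72585 ha = 7.25850 × 10^9 mm² and 72633 ft² = 6.74783 × 10^9 mm².
7.25850 × 10^9 − 6.74783 × 10^9 ≈ 5.107 × 10^8 mm².

5.107 × 10^8 mm²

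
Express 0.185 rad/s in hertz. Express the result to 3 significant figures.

1 rad/s = 0.159155 hertz.
Then 0.185 × 0.159155 ≈ 0.0294 Hz.

0.0294 Hz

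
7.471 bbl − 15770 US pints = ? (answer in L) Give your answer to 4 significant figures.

7.471 bbl = 1187.79 L and 15770 US pt = 7461.99 L.
1187.79 − 7461.99 ≈ -6274 L.

-6274 L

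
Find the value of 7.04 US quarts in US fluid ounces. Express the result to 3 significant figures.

225 US fluid ounces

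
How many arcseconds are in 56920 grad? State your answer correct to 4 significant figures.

1 gradian = 3240.00 arcseconds.
So 56920 × 3240.00 ≈ 1.844 × 10^8 arcsec.

1.844 × 10^8 arcsec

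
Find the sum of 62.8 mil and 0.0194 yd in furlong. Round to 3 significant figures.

9.61e-5 furlong

62.8 mil = 7.92929e-6 furlong and 0.0194 yd = 8.81818e-5 furlong.
7.92929e-6 + 8.81818e-5 ≈ 9.61e-5 furlong.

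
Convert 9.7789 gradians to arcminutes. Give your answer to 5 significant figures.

528.06 arcminutes

1 gradian = 54.0000 arcminutes.
So 9.7789 × 54.0000 ≈ 528.06 arcmin.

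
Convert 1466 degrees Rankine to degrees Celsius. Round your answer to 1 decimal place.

541.3 °C

°R = (°C + 273.15) × 9/5.
Applying the formula gives 541.3 °C.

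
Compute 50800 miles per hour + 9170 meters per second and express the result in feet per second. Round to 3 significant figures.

105000 feet per second

50800 mph = 74506.7 ft/s and 9170 m/s = 30085.3 ft/s.
74506.7 + 30085.3 ≈ 105000 ft/s.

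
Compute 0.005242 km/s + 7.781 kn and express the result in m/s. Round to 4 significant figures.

9.245 m/s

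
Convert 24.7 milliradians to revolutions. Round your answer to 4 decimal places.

1 milliradian = 0.000159155 revolutions.
So 24.7 × 0.000159155 ≈ 0.0039 rev.

0.0039 rev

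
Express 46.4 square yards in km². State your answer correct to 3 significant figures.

1 yd² = 8.36127e-7 square kilometers.
So 46.4 × 8.36127e-7 ≈ 3.88e-5 km².

3.88e-5 km²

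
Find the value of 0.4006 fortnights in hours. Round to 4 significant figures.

1 fortnight = 336.000 hours.
So 0.4006 × 336.000 ≈ 134.6 h.

134.6 h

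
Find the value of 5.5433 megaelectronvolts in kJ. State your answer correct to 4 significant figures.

1 megaelectronvolt = 1.60218 × 10^-16 kilojoules.
Thus 5.5433 × 1.60218 × 10^-16 ≈ 8.881 × 10^-16 kJ.

8.881 × 10^-16 kJ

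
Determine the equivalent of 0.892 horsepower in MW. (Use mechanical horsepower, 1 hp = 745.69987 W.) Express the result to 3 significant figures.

1 hp = 0.000745700 megawatts.
Then 0.892 × 0.000745700 ≈ 0.000665 MW.

0.000665 megawatts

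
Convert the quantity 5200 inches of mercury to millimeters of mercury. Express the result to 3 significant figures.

132000 millimeters of mercury

1 inHg = 25.4000 mmHg.
Thus 5200 × 25.4000 ≈ 132000 mmHg.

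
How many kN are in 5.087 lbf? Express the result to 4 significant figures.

0.02263 kilonewtons

1 pound-force = 0.00444822 kilonewtons.
Thus 5.087 × 0.00444822 ≈ 0.02263 kN.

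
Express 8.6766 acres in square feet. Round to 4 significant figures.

378000 square feet

1 acre = 43560.0 ft².
Then 8.6766 × 43560.0 ≈ 378000 ft².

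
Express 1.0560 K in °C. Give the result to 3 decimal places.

-272.094 °C

K = °C + 273.15.
Applying the formula gives -272.094 °C.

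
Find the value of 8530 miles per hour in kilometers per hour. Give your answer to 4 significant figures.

1 mph = 1.60934 kilometers per hour.
8530 × 1.60934 ≈ 13730 km/h.

13730 km/h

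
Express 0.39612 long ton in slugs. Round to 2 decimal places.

27.58 slug

1 long ton = 69.6213 slug.
So 0.39612 × 69.6213 ≈ 27.58 slug.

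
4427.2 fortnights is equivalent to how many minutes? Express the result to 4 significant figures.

1 fortnight = 20160.0 min.
So 4427.2 × 20160.0 ≈ 8.925 × 10^7 min.

8.925 × 10^7 min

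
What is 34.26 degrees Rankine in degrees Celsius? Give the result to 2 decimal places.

°R = (°C + 273.15) × 9/5.
Applying the formula gives -254.12 °C.

-254.12 °C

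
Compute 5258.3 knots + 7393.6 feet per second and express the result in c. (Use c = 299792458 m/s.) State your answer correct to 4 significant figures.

1.654 × 10^-5 c

5258.3 kn = 9.02325 × 10^-6 c and 7393.6 ft/s = 7.51710 × 10^-6 c.
9.02325 × 10^-6 + 7.51710 × 10^-6 ≈ 1.654 × 10^-5 c.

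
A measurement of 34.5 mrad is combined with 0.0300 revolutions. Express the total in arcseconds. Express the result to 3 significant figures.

46000 arcsec

34.5 mrad = 7116.14 arcsec and 0.0300 rev = 38880.0 arcsec.
7116.14 + 38880.0 ≈ 46000 arcsec.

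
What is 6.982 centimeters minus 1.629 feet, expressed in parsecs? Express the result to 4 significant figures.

6.982 cm = 2.26271e-18 pc and 1.629 ft = 1.60911e-17 pc.
2.26271e-18 − 1.60911e-17 ≈ -1.383e-17 pc.

-1.383e-17 parsecs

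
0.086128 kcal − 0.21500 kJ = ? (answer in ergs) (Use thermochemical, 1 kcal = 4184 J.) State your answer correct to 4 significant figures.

0.086128 kcal = 3.60360e+9 erg and 0.21500 kJ = 2.15000e+9 erg.
3.60360e+9 − 2.15000e+9 ≈ 1.454e+9 erg.

1.454e+9 erg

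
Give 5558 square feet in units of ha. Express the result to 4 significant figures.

0.05164 hectares

1 ft² = 9.29030 × 10^-6 ha.
5558 × 9.29030 × 10^-6 ≈ 0.05164 ha.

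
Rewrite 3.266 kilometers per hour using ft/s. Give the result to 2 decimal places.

2.98 ft/s

1 kilometer per hour = 0.911344 feet per second.
3.266 × 0.911344 ≈ 2.98 ft/s.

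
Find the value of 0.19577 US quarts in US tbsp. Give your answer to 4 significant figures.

1 US quart = 64.0000 US tbsp.
Then 0.19577 × 64.0000 ≈ 12.53 US tbsp.

12.53 US tbsp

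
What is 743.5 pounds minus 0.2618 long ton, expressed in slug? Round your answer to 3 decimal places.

743.5 lb = 23.1087 slug and 0.2618 long ton = 18.2269 slug.
23.1087 − 18.2269 ≈ 4.882 slug.

4.882 slug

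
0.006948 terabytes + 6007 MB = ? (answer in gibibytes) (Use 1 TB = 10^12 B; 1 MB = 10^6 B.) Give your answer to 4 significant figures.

12.07 GiB

0.006948 TB = 6.47083 GiB and 6007 MB = 5.59445 GiB.
6.47083 + 5.59445 ≈ 12.07 GiB.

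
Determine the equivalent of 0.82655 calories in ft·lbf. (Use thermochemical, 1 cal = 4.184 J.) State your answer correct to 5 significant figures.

1 cal = 3.08596 ft·lbf.
0.82655 × 3.08596 ≈ 2.5507 ft·lbf.

2.5507 ft·lbf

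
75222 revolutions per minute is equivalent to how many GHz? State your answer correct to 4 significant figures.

1.254 × 10^-6 gigahertz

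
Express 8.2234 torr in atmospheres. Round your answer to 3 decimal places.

1 torr = 0.00131579 atm.
Thus 8.2234 × 0.00131579 ≈ 0.011 atm.

0.011 atmospheres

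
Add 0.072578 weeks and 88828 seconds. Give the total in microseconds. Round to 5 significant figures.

1.3272e+11 microseconds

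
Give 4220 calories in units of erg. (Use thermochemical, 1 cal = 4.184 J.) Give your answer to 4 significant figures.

1.766e+11 erg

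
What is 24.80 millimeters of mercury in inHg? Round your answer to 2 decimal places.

1 mmHg = 0.0393701 inHg.
Then 24.80 × 0.0393701 ≈ 0.98 inHg.

0.98 inches of mercury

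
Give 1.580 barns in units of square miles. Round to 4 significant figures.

6.100 × 10^-35 mi²

1 barn = 3.86102 × 10^-35 mi².
Thus 1.580 × 3.86102 × 10^-35 ≈ 6.100 × 10^-35 mi².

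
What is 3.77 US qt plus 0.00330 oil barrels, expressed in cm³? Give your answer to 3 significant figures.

4090 cubic centimeters

3.77 US qt = 3567.75 cm³ and 0.00330 bbl = 524.658 cm³.
3567.75 + 524.658 ≈ 4090 cm³.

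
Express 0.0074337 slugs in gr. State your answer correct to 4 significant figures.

1 slug = 225218 gr.
Thus 0.0074337 × 225218 ≈ 1674 gr.

1674 gr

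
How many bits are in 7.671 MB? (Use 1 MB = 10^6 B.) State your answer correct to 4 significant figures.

6.137 × 10^7 bit

1 MB = 8.00000 × 10^6 bit.
Then 7.671 × 8.00000 × 10^6 ≈ 6.137 × 10^7 bit.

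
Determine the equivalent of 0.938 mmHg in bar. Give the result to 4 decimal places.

0.0013 bar

1 mmHg = 0.00133322 bar.
Thus 0.938 × 0.00133322 ≈ 0.0013 bar.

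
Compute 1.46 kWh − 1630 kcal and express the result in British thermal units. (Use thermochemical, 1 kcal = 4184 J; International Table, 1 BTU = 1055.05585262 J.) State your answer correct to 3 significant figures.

1.46 kWh = 4981.73 BTU and 1630 kcal = 6464.04 BTU.
4981.73 − 6464.04 ≈ -1480 BTU.

-1480 British thermal units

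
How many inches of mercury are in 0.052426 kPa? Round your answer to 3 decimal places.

0.015 inHg

1 kPa = 0.295300 inches of mercury.
So 0.052426 × 0.295300 ≈ 0.015 inHg.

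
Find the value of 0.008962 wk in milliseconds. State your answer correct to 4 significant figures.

5.420e+6 milliseconds

1 week = 6.04800e+8 milliseconds.
Then 0.008962 × 6.04800e+8 ≈ 5.420e+6 ms.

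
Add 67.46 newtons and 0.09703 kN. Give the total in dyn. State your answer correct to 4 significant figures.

1.645e+7 dynes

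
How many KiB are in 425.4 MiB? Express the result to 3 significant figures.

436000 kibibytes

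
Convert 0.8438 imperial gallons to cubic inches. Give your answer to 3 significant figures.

234 cubic inches

1 imp gal = 277.419 in³.
So 0.8438 × 277.419 ≈ 234 in³.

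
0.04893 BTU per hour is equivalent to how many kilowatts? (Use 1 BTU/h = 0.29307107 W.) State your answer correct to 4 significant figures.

1.434 × 10^-5 kW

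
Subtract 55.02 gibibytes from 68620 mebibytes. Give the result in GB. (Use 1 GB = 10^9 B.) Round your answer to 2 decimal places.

68620 MiB = 71.9533 GB and 55.02 GiB = 59.0773 GB.
71.9533 − 59.0773 ≈ 12.88 GB.

12.88 GB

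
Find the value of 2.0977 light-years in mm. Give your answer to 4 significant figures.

1 light-year = 9.46073e+18 millimeters.
2.0977 × 9.46073e+18 ≈ 1.985e+19 mm.

1.985e+19 millimeters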